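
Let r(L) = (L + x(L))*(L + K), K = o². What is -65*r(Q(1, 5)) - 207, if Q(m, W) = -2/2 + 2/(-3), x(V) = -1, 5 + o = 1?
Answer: 20497/9 ≈ 2277.4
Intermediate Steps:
o = -4 (o = -5 + 1 = -4)
K = 16 (K = (-4)² = 16)
Q(m, W) = -5/3 (Q(m, W) = -2*½ + 2*(-⅓) = -1 - ⅔ = -5/3)
r(L) = (-1 + L)*(16 + L) (r(L) = (L - 1)*(L + 16) = (-1 + L)*(16 + L))
-65*r(Q(1, 5)) - 207 = -65*(-16 + (-5/3)² + 15*(-5/3)) - 207 = -65*(-16 + 25/9 - 25) - 207 = -65*(-344/9) - 207 = 22360/9 - 207 = 20497/9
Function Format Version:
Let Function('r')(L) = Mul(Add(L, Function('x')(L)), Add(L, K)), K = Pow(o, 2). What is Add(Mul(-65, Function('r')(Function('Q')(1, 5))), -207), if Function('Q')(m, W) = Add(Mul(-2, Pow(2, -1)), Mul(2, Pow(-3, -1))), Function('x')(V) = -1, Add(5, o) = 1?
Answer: Rational(20497, 9) ≈ 2277.4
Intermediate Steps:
o = -4 (o = Add(-5, 1) = -4)
K = 16 (K = Pow(-4, 2) = 16)
Function('Q')(m, W) = Rational(-5, 3) (Function('Q')(m, W) = Add(Mul(-2, Rational(1, 2)), Mul(2, Rational(-1, 3))) = Add(-1, Rational(-2, 3)) = Rational(-5, 3))
Function('r')(L) = Mul(Add(-1, L), Add(16, L)) (Function('r')(L) = Mul(Add(L, -1), Add(L, 16)) = Mul(Add(-1, L), Add(16, L)))
Add(Mul(-65, Function('r')(Function('Q')(1, 5))), -207) = Add(Mul(-65, Add(-16, Pow(Rational(-5, 3), 2), Mul(15, Rational(-5, 3)))), -207) = Add(Mul(-65, Add(-16, Rational(25, 9), -25)), -207) = Add(Mul(-65, Rational(-344, 9)), -207) = Add(Rational(22360, 9), -207) = Rational(20497, 9)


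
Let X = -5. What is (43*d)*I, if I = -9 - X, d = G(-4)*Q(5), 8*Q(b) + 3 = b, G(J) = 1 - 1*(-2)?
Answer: -129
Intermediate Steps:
G(J) = 3 (G(J) = 1 + 2 = 3)
Q(b) = -3/8 + b/8
d = ¾ (d = 3*(-3/8 + (⅛)*5) = 3*(-3/8 + 5/8) = 3*(¼) = ¾ ≈ 0.75000)
I = -4 (I = -9 - 1*(-5) = -9 + 5 = -4)
(43*d)*I = (43*(¾))*(-4) = (129/4)*(-4) = -129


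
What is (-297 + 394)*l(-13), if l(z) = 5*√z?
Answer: 485*I*√13 ≈ 1748.7*I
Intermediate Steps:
(-297 + 394)*l(-13) = (-297 + 394)*(5*√(-13)) = 97*(5*(I*√13)) = 97*(5*I*√13) = 485*I*√13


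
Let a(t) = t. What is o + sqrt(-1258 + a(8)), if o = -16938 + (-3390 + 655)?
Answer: -19673 + 25*I*sqrt(2) ≈ -19673.0 + 35.355*I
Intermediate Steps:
o = -19673 (o = -16938 - 2735 = -19673)
o + sqrt(-1258 + a(8)) = -19673 + sqrt(-1258 + 8) = -19673 + sqrt(-1250) = -19673 + 25*I*sqrt(2)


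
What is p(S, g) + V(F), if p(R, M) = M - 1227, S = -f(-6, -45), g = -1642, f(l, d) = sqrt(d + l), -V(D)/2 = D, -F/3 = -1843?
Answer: -13927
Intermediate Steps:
F = 5529 (F = -3*(-1843) = 5529)
V(D) = -2*D
S = -I*sqrt(51) (S = -sqrt(-45 - 6) = -sqrt(-51) = -I*sqrt(51) ≈ -7.1414*I)
p(R, M) = -1227 + M
p(S, g) + V(F) = (-1227 - 1642) - 2*5529 = -2869 - 11058 = -13927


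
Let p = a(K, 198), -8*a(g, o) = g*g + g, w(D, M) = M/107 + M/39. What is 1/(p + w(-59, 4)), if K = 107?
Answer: -8346/12054629 ≈ -0.00069235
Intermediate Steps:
w(D, M) = 146*M/4173 (w(D, M) = M*(1/107) + M*(1/39) = M/107 + M/39 = 146*M/4173)
a(g, o) = -g/8 - g²/8 (a(g, o) = -(g*g + g)/8 = -(g² + g)/8 = -(g + g²)/8 = -g/8 - g²/8)
p = -2889/2 (p = -⅛*107*(1 + 107) = -⅛*107*108 = -2889/2 ≈ -1444.5)
1/(p + w(-59, 4)) = 1/(-2889/2 + (146/4173)*4) = 1/(-2889/2 + 584/4173) = 1/(-12054629/8346) = -8346/12054629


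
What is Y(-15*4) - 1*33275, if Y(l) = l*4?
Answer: -33515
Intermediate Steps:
Y(l) = 4*l
Y(-15*4) - 1*33275 = 4*(-15*4) - 1*33275 = 4*(-60) - 33275 = -240 - 33275 = -33515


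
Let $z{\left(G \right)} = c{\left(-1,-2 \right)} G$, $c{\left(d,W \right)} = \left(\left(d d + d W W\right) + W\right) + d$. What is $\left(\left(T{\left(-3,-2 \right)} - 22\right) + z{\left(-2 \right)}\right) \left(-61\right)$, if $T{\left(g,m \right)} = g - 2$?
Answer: $915$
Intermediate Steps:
$T{\left(g,m \right)} = -2 + g$
$c{\left(d,W \right)} = W + d + d^{2} + d W^{2}$ ($c{\left(d,W \right)} = \left(\left(d^{2} + W d W\right) + W\right) + d = \left(\left(d^{2} + d W^{2}\right) + W\right) + d = \left(W + d^{2} + d W^{2}\right) + d = W + d + d^{2} + d W^{2}$)
$z{\left(G \right)} = - 6 G$ ($z{\left(G \right)} = \left(-2 - 1 + \left(-1\right)^{2} - \left(-2\right)^{2}\right) G = \left(-2 - 1 + 1 - 4\right) G = - 6 G$)
$\left(\left(T{\left(-3,-2 \right)} - 22\right) + z{\left(-2 \right)}\right) \left(-61\right) = \left(\left(\left(-2 - 3\right) - 22\right) - -12\right) \left(-61\right) = \left(\left(-5 - 22\right) + 12\right) \left(-61\right) = \left(-27 + 12\right) \left(-61\right) = \left(-15\right) \left(-61\right) = 915$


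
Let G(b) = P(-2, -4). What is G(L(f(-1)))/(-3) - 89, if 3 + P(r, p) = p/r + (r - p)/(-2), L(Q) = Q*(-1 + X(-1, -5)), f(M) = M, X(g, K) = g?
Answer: -265/3 ≈ -88.333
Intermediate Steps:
L(Q) = -2*Q (L(Q) = Q*(-1 - 1) = Q*(-2) = -2*Q)
P(r, p) = -3 + p/2 - r/2 + p/r (P(r, p) = -3 + (p/r + (r - p)/(-2)) = -3 + (p/r + (r - p)*(-½)) = -3 + (p/r + (p/2 - r/2)) = -3 + (p/2 - r/2 + p/r) = -3 + p/2 - r/2 + p/r)
G(b) = -2 (G(b) = (-4 - ½*(-2)*(6 - 2 - 1*(-4)))/(-2) = -(-4 - ½*(-2)*(6 - 2 + 4))/2 = -(-4 - ½*(-2)*8)/2 = -(-4 + 8)/2 = -½*4 = -2)
G(L(f(-1)))/(-3) - 89 = -2/(-3) - 89 = -2*(-⅓) - 89 = ⅔ - 89 = -265/3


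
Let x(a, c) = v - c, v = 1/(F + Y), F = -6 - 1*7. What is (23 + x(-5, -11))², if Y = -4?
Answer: 332929/289 ≈ 1152.0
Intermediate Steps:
F = -13 (F = -6 - 7 = -13)
v = -1/17 (v = 1/(-13 - 4) = 1/(-17) = -1/17 ≈ -0.058824)
x(a, c) = -1/17 - c
(23 + x(-5, -11))² = (23 + (-1/17 - 1*(-11)))² = (23 + (-1/17 + 11))² = (23 + 186/17)² = (577/17)² = 332929/289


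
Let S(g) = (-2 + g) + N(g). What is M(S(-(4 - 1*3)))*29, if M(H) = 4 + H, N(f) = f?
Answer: 0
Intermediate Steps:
S(g) = -2 + 2*g (S(g) = (-2 + g) + g = -2 + 2*g)
M(S(-(4 - 1*3)))*29 = (4 + (-2 + 2*(-(4 - 1*3))))*29 = (4 + (-2 + 2*(-(4 - 3))))*29 = (4 + (-2 + 2*(-1*1)))*29 = (4 + (-2 + 2*(-1)))*29 = (4 + (-2 - 2))*29 = (4 - 4)*29 = 0*29 = 0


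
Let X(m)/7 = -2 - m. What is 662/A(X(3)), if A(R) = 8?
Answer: 331/4 ≈ 82.750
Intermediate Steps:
X(m) = -14 - 7*m (X(m) = 7*(-2 - m) = -14 - 7*m)
662/A(X(3)) = 662/8 = 662*(⅛) = 331/4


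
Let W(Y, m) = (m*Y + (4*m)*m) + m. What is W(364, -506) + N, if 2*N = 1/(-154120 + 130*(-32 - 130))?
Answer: 294111103439/350360 ≈ 8.3945e+5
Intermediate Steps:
W(Y, m) = m + 4*m² + Y*m (W(Y, m) = (Y*m + 4*m²) + m = (4*m² + Y*m) + m = m + 4*m² + Y*m)
N = -1/350360 (N = 1/(2*(-154120 + 130*(-32 - 130))) = 1/(2*(-154120 + 130*(-162))) = 1/(2*(-154120 - 21060)) = (½)/(-175180) = (½)*(-1/175180) = -1/350360 ≈ -2.8542e-6)
W(364, -506) + N = -506*(1 + 364 + 4*(-506)) - 1/350360 = -506*(1 + 364 - 2024) - 1/350360 = -506*(-1659) - 1/350360 = 839454 - 1/350360 = 294111103439/350360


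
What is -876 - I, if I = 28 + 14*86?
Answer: -2108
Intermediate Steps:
I = 1232 (I = 28 + 1204 = 1232)
-876 - I = -876 - 1*1232 = -876 - 1232 = -2108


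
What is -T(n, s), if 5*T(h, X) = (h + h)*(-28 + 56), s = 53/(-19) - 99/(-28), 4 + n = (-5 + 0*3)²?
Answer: -1176/5 ≈ -235.20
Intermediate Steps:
n = 21 (n = -4 + (-5 + 0*3)² = -4 + (-5 + 0)² = -4 + (-5)² = -4 + 25 = 21)
s = 397/532 (s = 53*(-1/19) - 99*(-1/28) = -53/19 + 99/28 = 397/532 ≈ 0.74624)
T(h, X) = 56*h/5 (T(h, X) = ((h + h)*(-28 + 56))/5 = ((2*h)*28)/5 = (56*h)/5 = 56*h/5)
-T(n, s) = -56*21/5 = -1*1176/5 = -1176/5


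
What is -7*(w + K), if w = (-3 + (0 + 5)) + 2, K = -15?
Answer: 77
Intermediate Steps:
w = 4 (w = (-3 + 5) + 2 = 2 + 2 = 4)
-7*(w + K) = -7*(4 - 15) = -7*(-11) = 77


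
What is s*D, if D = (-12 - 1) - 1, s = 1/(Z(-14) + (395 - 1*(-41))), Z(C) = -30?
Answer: -1/29 ≈ -0.034483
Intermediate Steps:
s = 1/406 (s = 1/(-30 + (395 - 1*(-41))) = 1/(-30 + (395 + 41)) = 1/(-30 + 436) = 1/406 ≈ 0.0024631)
D = -14 (D = -13 - 1 = -14)
s*D = (1/406)*(-14) = -1/29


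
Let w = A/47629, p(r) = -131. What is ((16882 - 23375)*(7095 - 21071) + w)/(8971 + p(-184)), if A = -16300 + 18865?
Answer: 4322149238237/421040360 ≈ 10265.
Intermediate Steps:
A = 2565
w = 2565/47629 ≈ 0.053854
((16882 - 23375)*(7095 - 21071) + w)/(8971 + p(-184)) = ((16882 - 23375)*(7095 - 21071) + 2565/47629)/(8971 - 131) = (-6493*(-13976) + 2565/47629)/8840 = (90746168 + 2565/47629)*(1/8840) = (4322149238237/47629)*(1/8840) = 4322149238237/421040360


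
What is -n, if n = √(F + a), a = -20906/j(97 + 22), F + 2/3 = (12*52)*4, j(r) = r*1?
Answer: -2*√73909353/357 ≈ -48.163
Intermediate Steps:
j(r) = r
F = 7486/3 (F = -⅔ + (12*52)*4 = -⅔ + 624*4 = -⅔ + 2496 = 7486/3 ≈ 2495.3)
a = -20906/119 (a = -20906/(97 + 22) = -20906/119 ≈ -175.68)
n = 2*√73909353/357 (n = √(7486/3 - 20906/119) = √(828116/357) = 2*√73909353/357 ≈ 48.163)
-n = -2*√73909353/357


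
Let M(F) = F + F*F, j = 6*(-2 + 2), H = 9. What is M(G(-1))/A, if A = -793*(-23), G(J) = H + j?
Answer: 90/18239 ≈ 0.0049345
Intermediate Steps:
j = 0 (j = 6*0 = 0)
G(J) = 9 (G(J) = 9 + 0 = 9)
A = 18239
M(F) = F + F**2
M(G(-1))/A = (9*(1 + 9))/18239 = (9*10)*(1/18239) = 90*(1/18239) = 90/18239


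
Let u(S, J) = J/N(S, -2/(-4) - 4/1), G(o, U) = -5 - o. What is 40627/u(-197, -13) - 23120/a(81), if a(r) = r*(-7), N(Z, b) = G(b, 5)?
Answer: 69707647/14742 ≈ 4728.5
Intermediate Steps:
N(Z, b) = -5 - b
a(r) = -7*r
u(S, J) = -2*J/3 (u(S, J) = J/(-5 - (-2/(-4) - 4/1)) = J/(-5 - (-2*(-¼) - 4*1)) = J/(-5 - (½ - 4)) = J/(-5 - 1*(-7/2)) = J/(-5 + 7/2) = J/(-3/2) = J*(-⅔) = -2*J/3)
40627/u(-197, -13) - 23120/a(81) = 40627/((-⅔*(-13))) - 23120/((-7*81)) = 40627/(26/3) - 23120/(-567) = 40627*(3/26) - 23120*(-1/567) = 121881/26 + 23120/567 = 69707647/14742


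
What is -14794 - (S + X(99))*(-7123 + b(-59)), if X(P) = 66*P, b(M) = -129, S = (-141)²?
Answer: 191546786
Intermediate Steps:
S = 19881
-14794 - (S + X(99))*(-7123 + b(-59)) = -14794 - (19881 + 66*99)*(-7123 - 129) = -14794 - (19881 + 6534)*(-7252) = -14794 - 26415*(-7252) = -14794 - 1*(-191561580) = -14794 + 191561580 = 191546786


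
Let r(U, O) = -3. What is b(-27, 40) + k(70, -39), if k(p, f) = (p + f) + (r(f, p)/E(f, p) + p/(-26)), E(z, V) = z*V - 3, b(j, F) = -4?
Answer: 287889/11843 ≈ 24.309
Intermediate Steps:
E(z, V) = -3 + V*z (E(z, V) = V*z - 3 = -3 + V*z)
k(p, f) = f - 3/(-3 + f*p) + 25*p/26 (k(p, f) = (p + f) + (-3/(-3 + p*f) + p/(-26)) = (f + p) + (-3/(-3 + f*p) + p*(-1/26)) = (f + p) + (-3/(-3 + f*p) - p/26) = f - 3/(-3 + f*p) + 25*p/26)
b(-27, 40) + k(70, -39) = -4 + (-78 + (-3 - 39*70)*(25*70 + 26*(-39)))/(26*(-3 - 39*70)) = -4 + (-78 + (-3 - 2730)*(1750 - 1014))/(26*(-3 - 2730)) = -4 + (1/26)*(-78 - 2733*736)/(-2733) = -4 + (1/26)*(-1/2733)*(-78 - 2011488) = -4 + (1/26)*(-1/2733)*(-2011566) = -4 + 335261/11843 = 287889/11843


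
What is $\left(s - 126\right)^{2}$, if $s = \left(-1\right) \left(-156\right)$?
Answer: $900$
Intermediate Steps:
$s = 156$
$\left(s - 126\right)^{2} = \left(156 - 126\right)^{2} = 30^{2} = 900$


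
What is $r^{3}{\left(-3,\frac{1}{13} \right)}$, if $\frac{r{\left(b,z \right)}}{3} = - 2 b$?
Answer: $5832$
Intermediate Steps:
$r{\left(b,z \right)} = - 6 b$ ($r{\left(b,z \right)} = 3 \left(- 2 b\right) = - 6 b$)
$r^{3}{\left(-3,\frac{1}{13} \right)} = \left(\left(-6\right) \left(-3\right)\right)^{3} = 18^{3} = 5832$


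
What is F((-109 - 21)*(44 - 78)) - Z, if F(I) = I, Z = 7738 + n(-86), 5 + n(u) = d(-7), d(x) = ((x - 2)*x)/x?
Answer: -3304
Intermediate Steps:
d(x) = -2 + x (d(x) = ((-2 + x)*x)/x = (x*(-2 + x))/x = -2 + x)
n(u) = -14 (n(u) = -5 + (-2 - 7) = -5 - 9 = -14)
Z = 7724 (Z = 7738 - 14 = 7724)
F((-109 - 21)*(44 - 78)) - Z = (-109 - 21)*(44 - 78) - 1*7724 = -130*(-34) - 7724 = 4420 - 7724 = -3304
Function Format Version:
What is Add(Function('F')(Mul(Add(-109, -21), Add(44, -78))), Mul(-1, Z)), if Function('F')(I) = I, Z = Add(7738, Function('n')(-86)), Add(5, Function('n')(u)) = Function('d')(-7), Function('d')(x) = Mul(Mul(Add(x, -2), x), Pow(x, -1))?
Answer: -3304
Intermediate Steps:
Function('d')(x) = Add(-2, x) (Function('d')(x) = Mul(Mul(Add(-2, x), x), Pow(x, -1)) = Mul(Mul(x, Add(-2, x)), Pow(x, -1)) = Add(-2, x))
Function('n')(u) = -14 (Function('n')(u) = Add(-5, Add(-2, -7)) = Add(-5, -9) = -14)
Z = 7724 (Z = Add(7738, -14) = 7724)
Add(Function('F')(Mul(Add(-109, -21), Add(44, -78))), Mul(-1, Z)) = Add(Mul(Add(-109, -21), Add(44, -78)), Mul(-1, 7724)) = Add(Mul(-130, -34), -7724) = Add(4420, -7724) = -3304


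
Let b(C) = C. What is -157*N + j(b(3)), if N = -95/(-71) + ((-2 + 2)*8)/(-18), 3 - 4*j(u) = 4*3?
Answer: -60299/284 ≈ -212.32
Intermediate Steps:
j(u) = -9/4 (j(u) = 3/4 - 3 = -9/4)
N = 95/71 (N = -95*(-1/71) + (0*8)*(-1/18) = 95/71 + 0*(-1/18) = 95/71 + 0 = 95/71 ≈ 1.3380)
-157*N + j(b(3)) = -157*95/71 - 9/4 = -14915/71 - 9/4 = -60299/284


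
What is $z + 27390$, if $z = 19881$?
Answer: $47271$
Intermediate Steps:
$z + 27390 = 19881 + 27390 = 47271$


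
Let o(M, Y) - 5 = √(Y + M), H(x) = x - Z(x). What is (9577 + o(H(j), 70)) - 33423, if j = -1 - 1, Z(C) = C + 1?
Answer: -23841 + √69 ≈ -23833.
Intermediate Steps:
Z(C) = 1 + C
j = -2
H(x) = -1 (H(x) = x - (1 + x) = x + (-1 - x) = -1)
o(M, Y) = 5 + √(M + Y) (o(M, Y) = 5 + √(Y + M) = 5 + √(M + Y))
(9577 + o(H(j), 70)) - 33423 = (9577 + (5 + √(-1 + 70))) - 33423 = (9577 + (5 + √69)) - 33423 = (9582 + √69) - 33423 = -23841 + √69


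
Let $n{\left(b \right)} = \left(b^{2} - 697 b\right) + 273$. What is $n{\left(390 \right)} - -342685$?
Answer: $223228$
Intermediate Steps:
$n{\left(b \right)} = 273 + b^{2} - 697 b$
$n{\left(390 \right)} - -342685 = \left(273 + 390^{2} - 271830\right) - -342685 = \left(273 + 152100 - 271830\right) + 342685 = -119457 + 342685 = 223228$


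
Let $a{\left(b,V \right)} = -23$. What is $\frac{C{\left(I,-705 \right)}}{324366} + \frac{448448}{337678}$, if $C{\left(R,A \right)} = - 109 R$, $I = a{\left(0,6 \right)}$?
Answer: $\frac{6650356487}{4978693734} \approx 1.3358$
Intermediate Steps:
$I = -23$
$\frac{C{\left(I,-705 \right)}}{324366} + \frac{448448}{337678} = \frac{\left(-109\right) \left(-23\right)}{324366} + \frac{448448}{337678} = 2507 \cdot \frac{1}{324366} + 448448 \cdot \frac{1}{337678} = \frac{2507}{324366} + \frac{20384}{15349} = \frac{6650356487}{4978693734}$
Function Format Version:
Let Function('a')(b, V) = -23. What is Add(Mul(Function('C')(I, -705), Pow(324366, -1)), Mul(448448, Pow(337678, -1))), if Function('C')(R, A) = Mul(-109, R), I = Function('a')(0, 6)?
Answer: Rational(6650356487, 4978693734) ≈ 1.3358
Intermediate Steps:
I = -23
Add(Mul(Function('C')(I, -705), Pow(324366, -1)), Mul(448448, Pow(337678, -1))) = Add(Mul(Mul(-109, -23), Pow(324366, -1)), Mul(448448, Pow(337678, -1))) = Add(Mul(2507, Rational(1, 324366)), Mul(448448, Rational(1, 337678))) = Add(Rational(2507, 324366), Rational(20384, 15349)) = Rational(6650356487, 4978693734)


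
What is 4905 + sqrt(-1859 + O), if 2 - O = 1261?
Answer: 4905 + I*sqrt(3118) ≈ 4905.0 + 55.839*I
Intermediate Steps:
O = -1259 (O = 2 - 1*1261 = 2 - 1261 = -1259)
4905 + sqrt(-1859 + O) = 4905 + sqrt(-1859 - 1259) = 4905 + sqrt(-3118) = 4905 + I*sqrt(3118)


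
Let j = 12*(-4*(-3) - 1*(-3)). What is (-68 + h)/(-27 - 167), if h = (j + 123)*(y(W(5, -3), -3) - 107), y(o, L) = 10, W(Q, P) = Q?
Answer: 29459/194 ≈ 151.85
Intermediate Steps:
j = 180 (j = 12*(12 + 3) = 12*15 = 180)
h = -29391 (h = (180 + 123)*(10 - 107) = 303*(-97) = -29391)
(-68 + h)/(-27 - 167) = (-68 - 29391)/(-27 - 167) = -29459/(-194) = -29459*(-1/194) = 29459/194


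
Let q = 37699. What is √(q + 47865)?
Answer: 2*√21391 ≈ 292.51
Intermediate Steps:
√(q + 47865) = √(37699 + 47865) = √85564 = 2*√21391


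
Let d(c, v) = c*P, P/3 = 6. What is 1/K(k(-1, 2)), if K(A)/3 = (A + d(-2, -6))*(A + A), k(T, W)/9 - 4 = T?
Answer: -1/1458 ≈ -0.00068587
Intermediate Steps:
P = 18 (P = 3*6 = 18)
k(T, W) = 36 + 9*T
d(c, v) = 18*c (d(c, v) = c*18 = 18*c)
K(A) = 6*A*(-36 + A) (K(A) = 3*((A + 18*(-2))*(A + A)) = 3*((A - 36)*(2*A)) = 3*((-36 + A)*(2*A)) = 3*(2*A*(-36 + A)) = 6*A*(-36 + A))
1/K(k(-1, 2)) = 1/(6*(36 + 9*(-1))*(-36 + (36 + 9*(-1)))) = 1/(6*(36 - 9)*(-36 + (36 - 9))) = 1/(6*27*(-36 + 27)) = 1/(6*27*(-9)) = 1/(-1458) = -1/1458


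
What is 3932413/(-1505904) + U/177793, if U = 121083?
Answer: -516816130477/267739189872 ≈ -1.9303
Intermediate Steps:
3932413/(-1505904) + U/177793 = 3932413/(-1505904) + 121083/177793 = 3932413*(-1/1505904) + 121083*(1/177793) = -3932413/1505904 + 121083/177793 = -516816130477/267739189872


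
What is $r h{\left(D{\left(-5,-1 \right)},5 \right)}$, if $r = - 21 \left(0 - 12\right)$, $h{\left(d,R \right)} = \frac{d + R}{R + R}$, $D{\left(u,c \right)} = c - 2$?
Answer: $\frac{252}{5} \approx 50.4$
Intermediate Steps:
$D{\left(u,c \right)} = -2 + c$
$h{\left(d,R \right)} = \frac{R + d}{2 R}$
$r = 252$ ($r = \left(-21\right) \left(-12\right) = 252$)
$r h{\left(D{\left(-5,-1 \right)},5 \right)} = 252 \frac{5 - 3}{2 \cdot 5} = 252 \cdot \frac{1}{2} \cdot \frac{1}{5} \left(5 - 3\right) = 252 \cdot \frac{1}{2} \cdot \frac{1}{5} \cdot 2 = 252 \cdot \frac{1}{5} = \frac{252}{5}$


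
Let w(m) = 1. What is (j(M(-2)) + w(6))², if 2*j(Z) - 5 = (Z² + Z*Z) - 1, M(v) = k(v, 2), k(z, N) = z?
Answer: 49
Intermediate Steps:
M(v) = v
j(Z) = 2 + Z² (j(Z) = 5/2 + ((Z² + Z*Z) - 1)/2 = 5/2 + ((Z² + Z²) - 1)/2 = 5/2 + (2*Z² - 1)/2 = 5/2 + (-1 + 2*Z²)/2 = 5/2 + (-½ + Z²) = 2 + Z²)
(j(M(-2)) + w(6))² = ((2 + (-2)²) + 1)² = ((2 + 4) + 1)² = (6 + 1)² = 7² = 49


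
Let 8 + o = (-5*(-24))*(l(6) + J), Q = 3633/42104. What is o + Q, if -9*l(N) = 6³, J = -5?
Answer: -146855119/42104 ≈ -3487.9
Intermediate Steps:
l(N) = -24 (l(N) = -⅑*6³ = -⅑*216 = -24)
Q = 3633/42104 (Q = 3633*(1/42104) = 3633/42104 ≈ 0.086286)
o = -3488 (o = -8 + (-5*(-24))*(-24 - 5) = -8 + 120*(-29) = -8 - 3480 = -3488)
o + Q = -3488 + 3633/42104 = -146855119/42104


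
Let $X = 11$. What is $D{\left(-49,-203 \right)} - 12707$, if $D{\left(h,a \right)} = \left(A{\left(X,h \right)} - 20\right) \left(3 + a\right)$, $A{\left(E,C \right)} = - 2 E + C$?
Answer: $5493$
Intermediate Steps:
$A{\left(E,C \right)} = C - 2 E$
$D{\left(h,a \right)} = \left(-42 + h\right) \left(3 + a\right)$ ($D{\left(h,a \right)} = \left(\left(h - 22\right) - 20\right) \left(3 + a\right) = \left(\left(-22 + h\right) - 20\right) \left(3 + a\right) = \left(-42 + h\right) \left(3 + a\right)$)
$D{\left(-49,-203 \right)} - 12707 = \left(-126 - -8526 + 3 \left(-49\right) - -9947\right) - 12707 = \left(-126 + 8526 - 147 + 9947\right) - 12707 = 18200 - 12707 = 5493$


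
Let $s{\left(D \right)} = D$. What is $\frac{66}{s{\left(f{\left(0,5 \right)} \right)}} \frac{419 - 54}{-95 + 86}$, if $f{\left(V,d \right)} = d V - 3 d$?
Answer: $\frac{1606}{9} \approx 178.44$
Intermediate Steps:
$f{\left(V,d \right)} = - 3 d + V d$ ($f{\left(V,d \right)} = V d - 3 d = - 3 d + V d$)
$\frac{66}{s{\left(f{\left(0,5 \right)} \right)}} \frac{419 - 54}{-95 + 86} = \frac{66}{5 \left(-3 + 0\right)} \frac{419 - 54}{-95 + 86} = \frac{66}{5 \left(-3\right)} \frac{365}{-9} = \frac{66}{-15} \cdot 365 \left(- \frac{1}{9}\right) = 66 \left(- \frac{1}{15}\right) \left(- \frac{365}{9}\right) = \left(- \frac{22}{5}\right) \left(- \frac{365}{9}\right) = \frac{1606}{9}$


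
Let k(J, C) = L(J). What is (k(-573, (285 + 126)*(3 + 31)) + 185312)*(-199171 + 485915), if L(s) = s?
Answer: 52972799816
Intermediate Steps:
k(J, C) = J
(k(-573, (285 + 126)*(3 + 31)) + 185312)*(-199171 + 485915) = (-573 + 185312)*(-199171 + 485915) = 184739*286744 = 52972799816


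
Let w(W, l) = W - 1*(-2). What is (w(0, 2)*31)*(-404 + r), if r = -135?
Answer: -33418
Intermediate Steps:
w(W, l) = 2 + W (w(W, l) = W + 2 = 2 + W)
(w(0, 2)*31)*(-404 + r) = ((2 + 0)*31)*(-404 - 135) = (2*31)*(-539) = 62*(-539) = -33418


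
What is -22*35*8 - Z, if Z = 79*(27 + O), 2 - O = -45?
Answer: -12006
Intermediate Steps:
O = 47 (O = 2 - 1*(-45) = 2 + 45 = 47)
Z = 5846 (Z = 79*(27 + 47) = 79*74 = 5846)
-22*35*8 - Z = -22*35*8 - 1*5846 = -770*8 - 5846 = -6160 - 5846 = -12006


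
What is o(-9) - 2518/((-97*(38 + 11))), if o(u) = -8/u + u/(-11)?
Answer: 1052539/470547 ≈ 2.2368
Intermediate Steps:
o(u) = -8/u - u/11 (o(u) = -8/u + u*(-1/11) = -8/u - u/11)
o(-9) - 2518/((-97*(38 + 11))) = (-8/(-9) - 1/11*(-9)) - 2518/((-97*(38 + 11))) = (-8*(-⅑) + 9/11) - 2518/((-97*49)) = (8/9 + 9/11) - 2518/(-4753) = 169/99 - 2518*(-1)/4753 = 169/99 - 1*(-2518/4753) = 169/99 + 2518/4753 = 1052539/470547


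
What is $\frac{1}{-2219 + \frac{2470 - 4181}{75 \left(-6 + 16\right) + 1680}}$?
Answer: $- \frac{2430}{5393881} \approx -0.00045051$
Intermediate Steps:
$\frac{1}{-2219 + \frac{2470 - 4181}{75 \left(-6 + 16\right) + 1680}} = \frac{1}{-2219 - \frac{1711}{75 \cdot 10 + 1680}} = \frac{1}{-2219 - \frac{1711}{750 + 1680}} = \frac{1}{-2219 - \frac{1711}{2430}} = \frac{1}{- \frac{5393881}{2430}} = - \frac{2430}{5393881}$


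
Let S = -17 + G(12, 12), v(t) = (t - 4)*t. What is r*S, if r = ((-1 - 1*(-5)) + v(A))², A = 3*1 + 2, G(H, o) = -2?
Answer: -1539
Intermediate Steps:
A = 5 (A = 3 + 2 = 5)
v(t) = t*(-4 + t) (v(t) = (-4 + t)*t = t*(-4 + t))
S = -19 (S = -17 - 2 = -19)
r = 81 (r = ((-1 - 1*(-5)) + 5*(-4 + 5))² = ((-1 + 5) + 5*1)² = (4 + 5)² = 9² = 81)
r*S = 81*(-19) = -1539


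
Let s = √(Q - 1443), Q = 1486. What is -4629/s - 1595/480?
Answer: -319/96 - 4629*√43/43 ≈ -709.24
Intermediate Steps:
s = √43 (s = √(1486 - 1443) = √43 ≈ 6.5574)
-4629/s - 1595/480 = -4629*√43/43 - 1595/480 = -4629*√43/43 - 1595*1/480 = -4629*√43/43 - 319/96 = -319/96 - 4629*√43/43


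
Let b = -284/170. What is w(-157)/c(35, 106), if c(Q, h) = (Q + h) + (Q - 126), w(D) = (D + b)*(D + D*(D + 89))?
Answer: -141869753/4250 ≈ -33381.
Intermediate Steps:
b = -142/85 (b = -284*1/170 = -142/85 ≈ -1.6706)
w(D) = (-142/85 + D)*(D + D*(89 + D)) (w(D) = (D - 142/85)*(D + D*(D + 89)) = (-142/85 + D)*(D + D*(89 + D)))
c(Q, h) = -126 + h + 2*Q (c(Q, h) = (Q + h) + (-126 + Q) = -126 + h + 2*Q)
w(-157)/c(35, 106) = ((1/85)*(-157)*(-12780 + 85*(-157)**2 + 7508*(-157)))/(-126 + 106 + 2*35) = ((1/85)*(-157)*(-12780 + 85*24649 - 1178756))/(-126 + 106 + 70) = ((1/85)*(-157)*(-12780 + 2095165 - 1178756))/50 = ((1/85)*(-157)*903629)*(1/50) = -141869753/85*1/50 = -141869753/4250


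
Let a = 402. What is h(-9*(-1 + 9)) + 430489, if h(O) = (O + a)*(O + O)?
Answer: 382969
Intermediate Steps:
h(O) = 2*O*(402 + O) (h(O) = (O + 402)*(O + O) = (402 + O)*(2*O) = 2*O*(402 + O))
h(-9*(-1 + 9)) + 430489 = 2*(-9*(-1 + 9))*(402 - 9*(-1 + 9)) + 430489 = 2*(-9*8)*(402 - 9*8) + 430489 = 2*(-72)*(402 - 72) + 430489 = 2*(-72)*330 + 430489 = -47520 + 430489 = 382969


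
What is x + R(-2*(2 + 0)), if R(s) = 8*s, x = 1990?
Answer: 1958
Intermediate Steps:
x + R(-2*(2 + 0)) = 1990 + 8*(-2*(2 + 0)) = 1990 + 8*(-2*2) = 1990 + 8*(-4) = 1990 - 32 = 1958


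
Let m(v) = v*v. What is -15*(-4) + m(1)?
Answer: 61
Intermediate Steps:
m(v) = v²
-15*(-4) + m(1) = -15*(-4) + 1² = 60 + 1 = 61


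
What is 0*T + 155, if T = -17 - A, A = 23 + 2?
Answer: 155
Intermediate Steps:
A = 25
T = -42 (T = -17 - 1*25 = -17 - 25 = -42)
0*T + 155 = 0*(-42) + 155 = 0 + 155 = 155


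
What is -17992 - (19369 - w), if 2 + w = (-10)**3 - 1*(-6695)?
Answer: -31668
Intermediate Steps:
w = 5693 (w = -2 + ((-10)**3 - 1*(-6695)) = -2 + (-1000 + 6695) = -2 + 5695 = 5693)
-17992 - (19369 - w) = -17992 - (19369 - 1*5693) = -17992 - (19369 - 5693) = -17992 - 1*13676 = -17992 - 13676 = -31668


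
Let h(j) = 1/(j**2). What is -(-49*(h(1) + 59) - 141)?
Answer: 3081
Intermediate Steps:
h(j) = j**(-2)
-(-49*(h(1) + 59) - 141) = -(-49*(1**(-2) + 59) - 141) = -(-49*(1 + 59) - 141) = -(-49*60 - 141) = -(-2940 - 141) = -1*(-3081) = 3081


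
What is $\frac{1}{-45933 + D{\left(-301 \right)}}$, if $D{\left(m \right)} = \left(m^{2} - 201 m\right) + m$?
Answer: $\frac{1}{104868} \approx 9.5358 \cdot 10^{-6}$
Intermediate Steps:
$D{\left(m \right)} = m^{2} - 200 m$
$\frac{1}{-45933 + D{\left(-301 \right)}} = \frac{1}{-45933 - 301 \left(-200 - 301\right)} = \frac{1}{-45933 - -150801} = \frac{1}{-45933 + 150801} = \frac{1}{104868}$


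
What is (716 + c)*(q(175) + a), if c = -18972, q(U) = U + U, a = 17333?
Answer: -322820848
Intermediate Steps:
q(U) = 2*U
(716 + c)*(q(175) + a) = (716 - 18972)*(2*175 + 17333) = -18256*(350 + 17333) = -18256*17683 = -322820848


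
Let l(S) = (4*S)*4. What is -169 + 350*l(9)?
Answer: 50231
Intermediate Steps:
l(S) = 16*S
-169 + 350*l(9) = -169 + 350*(16*9) = -169 + 350*144 = -169 + 50400 = 50231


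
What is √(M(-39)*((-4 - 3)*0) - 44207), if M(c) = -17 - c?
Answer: I*√44207 ≈ 210.25*I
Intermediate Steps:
√(M(-39)*((-4 - 3)*0) - 44207) = √((-17 - 1*(-39))*((-4 - 3)*0) - 44207) = √((-17 + 39)*(-7*0) - 44207) = √(22*0 - 44207) = √(0 - 44207) = √(-44207) = I*√44207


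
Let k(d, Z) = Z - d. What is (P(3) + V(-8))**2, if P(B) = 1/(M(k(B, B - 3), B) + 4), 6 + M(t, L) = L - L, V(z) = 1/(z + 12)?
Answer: 1/16 ≈ 0.062500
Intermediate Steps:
V(z) = 1/(12 + z)
M(t, L) = -6 (M(t, L) = -6 + (L - L) = -6 + 0 = -6)
P(B) = -1/2 (P(B) = 1/(-6 + 4) = 1/(-2) = -1/2)
(P(3) + V(-8))**2 = (-1/2 + 1/(12 - 8))**2 = (-1/2 + 1/4)**2 = (-1/4)**2 = 1/16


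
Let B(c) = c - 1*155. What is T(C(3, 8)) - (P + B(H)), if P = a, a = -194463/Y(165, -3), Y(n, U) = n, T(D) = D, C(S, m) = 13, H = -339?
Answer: 92706/55 ≈ 1685.6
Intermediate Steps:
B(c) = -155 + c (B(c) = c - 155 = -155 + c)
a = -64821/55 (a = -194463/165 = -194463*1/165 = -64821/55 ≈ -1178.6)
P = -64821/55 ≈ -1178.6
T(C(3, 8)) - (P + B(H)) = 13 - (-64821/55 + (-155 - 339)) = 13 - (-64821/55 - 494) = 13 - 1*(-91991/55) = 13 + 91991/55 = 92706/55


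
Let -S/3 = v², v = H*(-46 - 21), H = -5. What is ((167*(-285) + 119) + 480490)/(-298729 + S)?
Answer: -216507/317702 ≈ -0.68148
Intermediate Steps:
v = 335 (v = -5*(-46 - 21) = -5*(-67) = 335)
S = -336675 (S = -3*335² = -3*112225 = -336675)
((167*(-285) + 119) + 480490)/(-298729 + S) = ((167*(-285) + 119) + 480490)/(-298729 - 336675) = ((-47595 + 119) + 480490)/(-635404) = (-47476 + 480490)*(-1/635404) = 433014*(-1/635404) = -216507/317702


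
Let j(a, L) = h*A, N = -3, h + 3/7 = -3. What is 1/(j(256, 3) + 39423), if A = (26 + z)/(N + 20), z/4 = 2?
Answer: 7/275913 ≈ 2.5370e-5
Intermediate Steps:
z = 8 (z = 4*2 = 8)
h = -24/7 (h = -3/7 - 3 = -24/7 ≈ -3.4286)
A = 2 (A = (26 + 8)/(-3 + 20) = 34/17 = 34*(1/17) = 2)
j(a, L) = -48/7 (j(a, L) = -24/7*2 = -48/7)
1/(j(256, 3) + 39423) = 1/(-48/7 + 39423) = 1/(275913/7) = 7/275913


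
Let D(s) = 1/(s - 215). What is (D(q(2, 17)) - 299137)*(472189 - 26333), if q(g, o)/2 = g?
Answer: -28141497989248/211 ≈ -1.3337e+11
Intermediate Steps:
q(g, o) = 2*g
D(s) = 1/(-215 + s)
(D(q(2, 17)) - 299137)*(472189 - 26333) = (1/(-215 + 2*2) - 299137)*(472189 - 26333) = (1/(-215 + 4) - 299137)*445856 = (1/(-211) - 299137)*445856 = (-1/211 - 299137)*445856 = -63117908/211*445856 = -28141497989248/211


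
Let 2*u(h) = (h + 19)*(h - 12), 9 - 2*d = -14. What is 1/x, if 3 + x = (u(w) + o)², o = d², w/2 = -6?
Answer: 16/37201 ≈ 0.00043010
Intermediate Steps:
d = 23/2 (d = 9/2 - ½*(-14) = 9/2 + 7 = 23/2 ≈ 11.500)
w = -12 (w = 2*(-6) = -12)
o = 529/4 (o = (23/2)² = 529/4 ≈ 132.25)
u(h) = (-12 + h)*(19 + h)/2 (u(h) = ((h + 19)*(h - 12))/2 = ((19 + h)*(-12 + h))/2 = ((-12 + h)*(19 + h))/2 = (-12 + h)*(19 + h)/2)
x = 37201/16 (x = -3 + ((-114 + (½)*(-12)² + (7/2)*(-12)) + 529/4)² = -3 + ((-114 + (½)*144 - 42) + 529/4)² = -3 + ((-114 + 72 - 42) + 529/4)² = -3 + (-84 + 529/4)² = -3 + (193/4)² = -3 + 37249/16 = 37201/16 ≈ 2325.1)
1/x = 1/(37201/16) = 16/37201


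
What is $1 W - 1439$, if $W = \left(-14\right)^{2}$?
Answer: $-1243$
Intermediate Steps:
$W = 196$
$1 W - 1439 = 1 \cdot 196 - 1439 = 196 - 1439 = -1243$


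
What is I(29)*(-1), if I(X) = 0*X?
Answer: 0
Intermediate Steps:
I(X) = 0
I(29)*(-1) = 0*(-1) = 0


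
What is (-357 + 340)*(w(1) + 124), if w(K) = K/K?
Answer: -2125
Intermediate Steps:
w(K) = 1
(-357 + 340)*(w(1) + 124) = (-357 + 340)*(1 + 124) = -17*125 = -2125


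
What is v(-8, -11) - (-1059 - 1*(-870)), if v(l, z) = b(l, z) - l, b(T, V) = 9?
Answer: 206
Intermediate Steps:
v(l, z) = 9 - l
v(-8, -11) - (-1059 - 1*(-870)) = (9 - 1*(-8)) - (-1059 - 1*(-870)) = (9 + 8) - (-1059 + 870) = 17 - 1*(-189) = 17 + 189 = 206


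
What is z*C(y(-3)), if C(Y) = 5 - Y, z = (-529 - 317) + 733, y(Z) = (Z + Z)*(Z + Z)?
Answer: 3503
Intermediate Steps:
y(Z) = 4*Z**2 (y(Z) = (2*Z)*(2*Z) = 4*Z**2)
z = -113 (z = -846 + 733 = -113)
z*C(y(-3)) = -113*(5 - 4*(-3)**2) = -113*(5 - 4*9) = -113*(5 - 1*36) = -113*(5 - 36) = -113*(-31) = 3503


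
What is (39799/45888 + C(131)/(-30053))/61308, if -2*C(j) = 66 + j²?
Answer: 1591335635/84548150099712 ≈ 1.8822e-5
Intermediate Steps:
C(j) = -33 - j²/2 (C(j) = -(66 + j²)/2 = -33 - j²/2)
(39799/45888 + C(131)/(-30053))/61308 = (39799/45888 + (-33 - ½*131²)/(-30053))/61308 = (39799*(1/45888) + (-33 - ½*17161)*(-1/30053))*(1/61308) = (39799/45888 + (-33 - 17161/2)*(-1/30053))*(1/61308) = (39799/45888 - 17227/2*(-1/30053))*(1/61308) = (39799/45888 + 17227/60106)*(1/61308) = (1591335635/1379072064)*(1/61308) = 1591335635/84548150099712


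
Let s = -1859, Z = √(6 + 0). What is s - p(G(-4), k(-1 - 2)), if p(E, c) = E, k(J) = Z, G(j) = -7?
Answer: -1852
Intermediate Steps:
Z = √6 ≈ 2.4495
k(J) = √6
s - p(G(-4), k(-1 - 2)) = -1859 - 1*(-7) = -1859 + 7 = -1852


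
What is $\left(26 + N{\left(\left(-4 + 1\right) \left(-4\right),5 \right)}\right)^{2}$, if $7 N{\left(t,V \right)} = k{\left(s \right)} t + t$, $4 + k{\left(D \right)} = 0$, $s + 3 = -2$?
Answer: $\frac{21316}{49} \approx 435.02$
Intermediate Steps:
$s = -5$ ($s = -3 - 2 = -5$)
$k{\left(D \right)} = -4$ ($k{\left(D \right)} = -4 + 0 = -4$)
$N{\left(t,V \right)} = - \frac{3 t}{7}$ ($N{\left(t,V \right)} = \frac{- 4 t + t}{7} = \frac{\left(-3\right) t}{7} = - \frac{3 t}{7}$)
$\left(26 + N{\left(\left(-4 + 1\right) \left(-4\right),5 \right)}\right)^{2} = \left(26 - \frac{3 \left(-4 + 1\right) \left(-4\right)}{7}\right)^{2} = \left(26 - \frac{3 \left(\left(-3\right) \left(-4\right)\right)}{7}\right)^{2} = \left(26 - \frac{36}{7}\right)^{2} = \left(\frac{146}{7}\right)^{2} = \frac{21316}{49}$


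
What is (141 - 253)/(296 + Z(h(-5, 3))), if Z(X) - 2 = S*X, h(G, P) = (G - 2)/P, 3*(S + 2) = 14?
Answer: -504/1313 ≈ -0.38385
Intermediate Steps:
S = 8/3 (S = -2 + (⅓)*14 = -2 + 14/3 = 8/3 ≈ 2.6667)
h(G, P) = (-2 + G)/P
Z(X) = 2 + 8*X/3
(141 - 253)/(296 + Z(h(-5, 3))) = (141 - 253)/(296 + (2 + 8*((-2 - 5)/3)/3)) = -112/(296 + (2 + 8*((⅓)*(-7))/3)) = -112/(296 + (2 + (8/3)*(-7/3))) = -112/(296 + (2 - 56/9)) = -112/(296 - 38/9) = -112/2626/9 = -112*9/2626 = -504/1313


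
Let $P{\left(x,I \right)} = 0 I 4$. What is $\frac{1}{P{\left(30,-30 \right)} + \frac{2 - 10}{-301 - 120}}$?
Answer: $\frac{421}{8} \approx 52.625$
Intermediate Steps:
$P{\left(x,I \right)} = 0$ ($P{\left(x,I \right)} = 0 \cdot 4 = 0$)
$\frac{1}{P{\left(30,-30 \right)} + \frac{2 - 10}{-301 - 120}} = \frac{1}{0 + \frac{2 - 10}{-301 - 120}} = \frac{1}{0 + \frac{2 - 10}{-421}} = \frac{1}{0 - - \frac{8}{421}} = \frac{1}{0 + \frac{8}{421}} = \frac{1}{\frac{8}{421}} = \frac{421}{8}$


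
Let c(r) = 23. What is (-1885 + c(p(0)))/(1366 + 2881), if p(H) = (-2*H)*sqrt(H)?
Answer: -1862/4247 ≈ -0.43843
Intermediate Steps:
p(H) = -2*H**(3/2)
(-1885 + c(p(0)))/(1366 + 2881) = (-1885 + 23)/(1366 + 2881) = -1862/4247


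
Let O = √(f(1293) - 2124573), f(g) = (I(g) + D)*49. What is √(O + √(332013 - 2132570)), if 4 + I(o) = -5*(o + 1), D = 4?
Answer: √I*√(√1800557 + √2441603) ≈ 38.108 + 38.108*I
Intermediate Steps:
I(o) = -9 - 5*o (I(o) = -4 - 5*(o + 1) = -4 - 5*(1 + o) = -4 + (-5 - 5*o) = -9 - 5*o)
f(g) = -245 - 245*g (f(g) = ((-9 - 5*g) + 4)*49 = (-5 - 5*g)*49 = -245 - 245*g)
O = I*√2441603 (O = √((-245 - 245*1293) - 2124573) = √((-245 - 316785) - 2124573) = √(-317030 - 2124573) = √(-2441603) = I*√2441603 ≈ 1562.6*I)
√(O + √(332013 - 2132570)) = √(I*√2441603 + √(332013 - 2132570)) = √(I*√2441603 + √(-1800557)) = √(I*√2441603 + I*√1800557) = √(I*√1800557 + I*√2441603)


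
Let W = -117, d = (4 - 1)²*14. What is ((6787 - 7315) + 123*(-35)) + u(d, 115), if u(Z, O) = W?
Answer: -4950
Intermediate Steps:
d = 126 (d = 3²*14 = 9*14 = 126)
u(Z, O) = -117
((6787 - 7315) + 123*(-35)) + u(d, 115) = ((6787 - 7315) + 123*(-35)) - 117 = (-528 - 4305) - 117 = -4833 - 117 = -4950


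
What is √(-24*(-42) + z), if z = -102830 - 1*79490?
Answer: 8*I*√2833 ≈ 425.81*I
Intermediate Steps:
z = -182320 (z = -102830 - 79490 = -182320)
√(-24*(-42) + z) = √(-24*(-42) - 182320) = √(1008 - 182320) = √(-181312) = 8*I*√2833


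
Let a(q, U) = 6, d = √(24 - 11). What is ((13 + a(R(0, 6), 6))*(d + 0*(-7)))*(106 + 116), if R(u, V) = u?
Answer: 4218*√13 ≈ 15208.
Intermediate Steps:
d = √13 ≈ 3.6056
((13 + a(R(0, 6), 6))*(d + 0*(-7)))*(106 + 116) = ((13 + 6)*(√13 + 0*(-7)))*(106 + 116) = (19*(√13 + 0))*222 = (19*√13)*222 = 4218*√13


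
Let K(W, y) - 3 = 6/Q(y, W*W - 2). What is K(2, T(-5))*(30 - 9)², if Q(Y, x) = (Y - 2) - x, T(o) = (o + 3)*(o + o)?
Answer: 11907/8 ≈ 1488.4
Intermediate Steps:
T(o) = 2*o*(3 + o) (T(o) = (3 + o)*(2*o) = 2*o*(3 + o))
Q(Y, x) = -2 + Y - x (Q(Y, x) = (-2 + Y) - x = -2 + Y - x)
K(W, y) = 3 + 6/(y - W²) (K(W, y) = 3 + 6/(-2 + y - (W*W - 2)) = 3 + 6/(-2 + y - (W² - 2)) = 3 + 6/(-2 + y - (-2 + W²)) = 3 + 6/(-2 + y + (2 - W²)) = 3 + 6/(y - W²))
K(2, T(-5))*(30 - 9)² = (3 - 6/(2² - 2*(-5)*(3 - 5)))*(30 - 9)² = (3 - 6/(4 - 2*(-5)*(-2)))*21² = (3 - 6/(4 - 1*20))*441 = (3 - 6/(4 - 20))*441 = (3 - 6/(-16))*441 = (3 - 6*(-1/16))*441 = (3 + 3/8)*441 = (27/8)*441 = 11907/8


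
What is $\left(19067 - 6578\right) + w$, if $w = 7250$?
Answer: $19739$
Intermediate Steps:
$\left(19067 - 6578\right) + w = \left(19067 - 6578\right) + 7250 = 12489 + 7250 = 19739$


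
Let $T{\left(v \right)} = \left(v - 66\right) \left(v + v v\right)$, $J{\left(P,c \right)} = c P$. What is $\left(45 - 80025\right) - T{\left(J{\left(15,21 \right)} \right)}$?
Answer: $-24865440$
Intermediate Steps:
$J{\left(P,c \right)} = P c$
$T{\left(v \right)} = \left(-66 + v\right) \left(v + v^{2}\right)$
$\left(45 - 80025\right) - T{\left(J{\left(15,21 \right)} \right)} = \left(45 - 80025\right) - 15 \cdot 21 \left(-66 + \left(15 \cdot 21\right)^{2} - 65 \cdot 15 \cdot 21\right) = \left(45 - 80025\right) - 315 \left(-66 + 315^{2} - 20475\right) = -79980 - 315 \left(-66 + 99225 - 20475\right) = -79980 - 315 \cdot 78684 = -79980 - 24785460 = -24865440$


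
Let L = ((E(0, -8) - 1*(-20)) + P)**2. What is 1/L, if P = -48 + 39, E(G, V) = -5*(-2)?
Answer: 1/441 ≈ 0.0022676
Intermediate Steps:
E(G, V) = 10
P = -9
L = 441 (L = ((10 - 1*(-20)) - 9)**2 = ((10 + 20) - 9)**2 = (30 - 9)**2 = 21**2 = 441)
1/L = 1/441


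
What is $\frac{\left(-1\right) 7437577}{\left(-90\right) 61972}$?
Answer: $\frac{7437577}{5577480} \approx 1.3335$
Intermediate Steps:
$\frac{\left(-1\right) 7437577}{\left(-90\right) 61972} = - \frac{7437577}{-5577480} = \left(-7437577\right) \left(- \frac{1}{5577480}\right) = \frac{7437577}{5577480}$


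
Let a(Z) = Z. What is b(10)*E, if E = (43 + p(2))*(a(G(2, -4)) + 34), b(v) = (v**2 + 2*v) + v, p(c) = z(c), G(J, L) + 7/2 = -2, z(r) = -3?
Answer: 148200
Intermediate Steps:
G(J, L) = -11/2 (G(J, L) = -7/2 - 2 = -11/2)
p(c) = -3
b(v) = v**2 + 3*v
E = 1140 (E = (43 - 3)*(-11/2 + 34) = 40*(57/2) = 1140)
b(10)*E = (10*(3 + 10))*1140 = (10*13)*1140 = 130*1140 = 148200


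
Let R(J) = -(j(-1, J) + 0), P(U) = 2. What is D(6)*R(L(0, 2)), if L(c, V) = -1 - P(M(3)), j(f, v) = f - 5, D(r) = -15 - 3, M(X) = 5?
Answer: -108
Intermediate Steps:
D(r) = -18
j(f, v) = -5 + f
L(c, V) = -3 (L(c, V) = -1 - 1*2 = -1 - 2 = -3)
R(J) = 6 (R(J) = -((-5 - 1) + 0) = -(-6 + 0) = -1*(-6) = 6)
D(6)*R(L(0, 2)) = -18*6 = -108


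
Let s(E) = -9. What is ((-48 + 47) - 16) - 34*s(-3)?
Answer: 289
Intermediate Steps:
((-48 + 47) - 16) - 34*s(-3) = ((-48 + 47) - 16) - 34*(-9) = (-1 - 16) + 306 = -17 + 306 = 289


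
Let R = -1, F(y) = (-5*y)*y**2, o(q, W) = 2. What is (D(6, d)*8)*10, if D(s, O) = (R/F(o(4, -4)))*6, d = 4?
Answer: 12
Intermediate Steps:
F(y) = -5*y**3
D(s, O) = 3/20 (D(s, O) = -1/((-5*2**3))*6 = -1/((-5*8))*6 = -1/(-40)*6 = -1*(-1/40)*6 = (1/40)*6 = 3/20)
(D(6, d)*8)*10 = ((3/20)*8)*10 = (6/5)*10 = 12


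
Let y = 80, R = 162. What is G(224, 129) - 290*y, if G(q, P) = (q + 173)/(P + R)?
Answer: -6750803/291 ≈ -23199.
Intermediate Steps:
G(q, P) = (173 + q)/(162 + P) (G(q, P) = (q + 173)/(P + 162) = (173 + q)/(162 + P))
G(224, 129) - 290*y = (173 + 224)/(162 + 129) - 290*80 = 397/291 - 23200 = -6750803/291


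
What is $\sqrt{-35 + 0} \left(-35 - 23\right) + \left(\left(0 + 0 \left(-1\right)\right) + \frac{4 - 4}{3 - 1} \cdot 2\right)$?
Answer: $- 58 i \sqrt{35} \approx - 343.13 i$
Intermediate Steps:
$\sqrt{-35 + 0} \left(-35 - 23\right) + \left(\left(0 + 0 \left(-1\right)\right) + \frac{4 - 4}{3 - 1} \cdot 2\right) = \sqrt{-35} \left(-35 + \left(-32 + 9\right)\right) + \left(\left(0 + 0\right) + \frac{0}{2} \cdot 2\right) = i \sqrt{35} \left(-35 - 23\right) + \left(0 + 0 \cdot \frac{1}{2} \cdot 2\right) = i \sqrt{35} \left(-58\right) + \left(0 + 0 \cdot 2\right) = - 58 i \sqrt{35} + \left(0 + 0\right) = - 58 i \sqrt{35} + 0 = - 58 i \sqrt{35}$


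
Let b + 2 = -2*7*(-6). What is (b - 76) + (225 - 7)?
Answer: 224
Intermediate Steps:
b = 82 (b = -2 - 2*7*(-6) = -2 - 14*(-6) = -2 + 84 = 82)
(b - 76) + (225 - 7) = (82 - 76) + (225 - 7) = 6 + 218 = 224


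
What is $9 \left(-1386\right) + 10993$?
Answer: $-1481$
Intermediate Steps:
$9 \left(-1386\right) + 10993 = -12474 + 10993 = -1481$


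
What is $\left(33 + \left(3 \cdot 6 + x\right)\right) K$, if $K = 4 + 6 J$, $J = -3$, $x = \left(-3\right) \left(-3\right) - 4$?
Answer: $-784$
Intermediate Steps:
$x = 5$ ($x = 9 - 4 = 5$)
$K = -14$ ($K = 4 + 6 \left(-3\right) = 4 - 18 = -14$)
$\left(33 + \left(3 \cdot 6 + x\right)\right) K = \left(33 + \left(3 \cdot 6 + 5\right)\right) \left(-14\right) = \left(33 + \left(18 + 5\right)\right) \left(-14\right) = \left(33 + 23\right) \left(-14\right) = 56 \left(-14\right) = -784$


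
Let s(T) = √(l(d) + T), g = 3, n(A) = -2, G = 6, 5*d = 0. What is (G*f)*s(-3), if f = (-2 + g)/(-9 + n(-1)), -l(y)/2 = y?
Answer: -6*I*√3/11 ≈ -0.94475*I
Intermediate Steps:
d = 0 (d = (⅕)*0 = 0)
l(y) = -2*y
s(T) = √T (s(T) = √(-2*0 + T) = √(0 + T) = √T)
f = -1/11 (f = (-2 + 3)/(-9 - 2) = 1/(-11) = 1*(-1/11) = -1/11 ≈ -0.090909)
(G*f)*s(-3) = (6*(-1/11))*√(-3) = -6*I*√3/11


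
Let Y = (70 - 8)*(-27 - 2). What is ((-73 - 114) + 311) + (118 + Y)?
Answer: -1556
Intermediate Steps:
Y = -1798 (Y = 62*(-29) = -1798)
((-73 - 114) + 311) + (118 + Y) = ((-73 - 114) + 311) + (118 - 1798) = (-187 + 311) - 1680 = 124 - 1680 = -1556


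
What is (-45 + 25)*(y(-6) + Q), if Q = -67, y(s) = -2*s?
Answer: 1100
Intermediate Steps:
(-45 + 25)*(y(-6) + Q) = (-45 + 25)*(-2*(-6) - 67) = -20*(12 - 67) = -20*(-55) = 1100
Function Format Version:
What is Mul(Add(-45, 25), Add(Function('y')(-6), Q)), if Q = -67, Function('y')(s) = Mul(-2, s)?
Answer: 1100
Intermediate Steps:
Mul(Add(-45, 25), Add(Function('y')(-6), Q)) = Mul(Add(-45, 25), Add(Mul(-2, -6), -67)) = Mul(-20, Add(12, -67)) = Mul(-20, -55) = 1100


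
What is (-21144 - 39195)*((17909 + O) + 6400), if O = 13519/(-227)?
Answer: -332143507536/227 ≈ -1.4632e+9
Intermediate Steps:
O = -13519/227 (O = 13519*(-1/227) = -13519/227 ≈ -59.555)
(-21144 - 39195)*((17909 + O) + 6400) = (-21144 - 39195)*((17909 - 13519/227) + 6400) = -60339*(4051824/227 + 6400) = -60339*5504624/227 = -332143507536/227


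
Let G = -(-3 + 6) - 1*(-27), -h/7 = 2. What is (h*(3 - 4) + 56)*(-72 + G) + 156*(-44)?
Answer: -10224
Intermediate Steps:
h = -14 (h = -7*2 = -14)
G = 24 (G = -1*3 + 27 = -3 + 27 = 24)
(h*(3 - 4) + 56)*(-72 + G) + 156*(-44) = (-14*(3 - 4) + 56)*(-72 + 24) + 156*(-44) = (-14*(-1) + 56)*(-48) - 6864 = (14 + 56)*(-48) - 6864 = 70*(-48) - 6864 = -3360 - 6864 = -10224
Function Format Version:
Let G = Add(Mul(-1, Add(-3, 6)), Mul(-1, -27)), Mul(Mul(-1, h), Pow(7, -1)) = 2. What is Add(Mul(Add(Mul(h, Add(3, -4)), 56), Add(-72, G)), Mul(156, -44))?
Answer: -10224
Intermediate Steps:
h = -14 (h = Mul(-7, 2) = -14)
G = 24 (G = Add(Mul(-1, 3), 27) = Add(-3, 27) = 24)
Add(Mul(Add(Mul(h, Add(3, -4)), 56), Add(-72, G)), Mul(156, -44)) = Add(Mul(Add(Mul(-14, Add(3, -4)), 56), Add(-72, 24)), Mul(156, -44)) = Add(Mul(Add(Mul(-14, -1), 56), -48), -6864) = Add(Mul(Add(14, 56), -48), -6864) = Add(Mul(70, -48), -6864) = Add(-3360, -6864) = -10224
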